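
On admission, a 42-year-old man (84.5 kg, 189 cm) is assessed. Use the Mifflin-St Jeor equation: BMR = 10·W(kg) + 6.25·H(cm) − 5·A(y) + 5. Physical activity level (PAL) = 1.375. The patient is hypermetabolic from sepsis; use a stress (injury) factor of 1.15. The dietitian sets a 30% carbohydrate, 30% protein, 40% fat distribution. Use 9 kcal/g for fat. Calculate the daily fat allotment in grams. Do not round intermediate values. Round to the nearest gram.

Mifflin-St Jeor (male): BMR = 10(84.5) + 6.25(189) − 5(42) + 5 = 845 + 1181.25 − 210 + 5 = 1821.25 kcal/day.
TEE = 1821.25 × 1.375 = 2504.2188 kcal/day.
With stress factor 1.15: 2504.2188 × 1.15 = 2879.8516 kcal/day.
Fat energy = 40% × 2879.8516 = 1151.9406 kcal.
Fat = 1151.9406 ÷ 9 kcal/g = 127.9934 g.

128 g/day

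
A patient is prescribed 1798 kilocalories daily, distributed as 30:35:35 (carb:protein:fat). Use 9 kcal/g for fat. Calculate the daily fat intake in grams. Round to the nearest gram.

70 g/day

Fat energy = 35% × 1798 = 629.3 kcal.
At 9 kcal/g: 629.3 ÷ 9 = 69.9222 g.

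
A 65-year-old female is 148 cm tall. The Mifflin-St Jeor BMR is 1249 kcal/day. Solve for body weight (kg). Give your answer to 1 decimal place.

1249 = 10·W + 6.25(148) − 5(65) − 161
10·W = 1249 − 439 = 810, so W = 81 kg.

81.0 kg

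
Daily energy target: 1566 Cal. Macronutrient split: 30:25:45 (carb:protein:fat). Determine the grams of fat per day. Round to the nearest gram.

78 g/day

Fat energy = 45% × 1566 = 704.7 kcal.
At 9 kcal/g: 704.7 ÷ 9 = 78.3 g.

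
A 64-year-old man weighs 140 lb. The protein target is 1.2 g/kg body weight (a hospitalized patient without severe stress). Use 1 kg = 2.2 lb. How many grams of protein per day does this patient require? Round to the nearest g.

76 g/day

Weight in kg = 140 ÷ 2.2 = 63.6364 kg.
Protein = 1.2 g/kg × 63.6364 kg = 76.3636 g/day.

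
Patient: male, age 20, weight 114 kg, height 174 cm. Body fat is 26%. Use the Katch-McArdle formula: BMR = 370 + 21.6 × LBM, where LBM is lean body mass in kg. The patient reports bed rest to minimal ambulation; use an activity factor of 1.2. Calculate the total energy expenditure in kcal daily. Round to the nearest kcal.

LBM = 114 × (1 − 0.26) = 84.36 kg. Katch-McArdle: BMR = 370 + 21.6 × 84.36 = 2192.176 kcal/day.
TEE = BMR × activity factor = 2192.176 × 1.2 = 2630.6112 kcal/day.

2631 kcal daily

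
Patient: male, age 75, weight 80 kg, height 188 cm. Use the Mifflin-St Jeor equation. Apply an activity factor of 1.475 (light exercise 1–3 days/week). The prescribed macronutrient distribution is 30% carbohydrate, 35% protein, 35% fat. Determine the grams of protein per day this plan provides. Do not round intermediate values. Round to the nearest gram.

207 g/day

Mifflin-St Jeor (male): BMR = 10(80) + 6.25(188) − 5(75) + 5 = 800 + 1175 − 375 + 5 = 1605 kcal/day.
TEE = 1605 × 1.475 = 2367.375 kcal/day.
Protein energy = 35% × 2367.375 = 828.5813 kcal.
Protein = 828.5813 ÷ 4 kcal/g = 207.1453 g.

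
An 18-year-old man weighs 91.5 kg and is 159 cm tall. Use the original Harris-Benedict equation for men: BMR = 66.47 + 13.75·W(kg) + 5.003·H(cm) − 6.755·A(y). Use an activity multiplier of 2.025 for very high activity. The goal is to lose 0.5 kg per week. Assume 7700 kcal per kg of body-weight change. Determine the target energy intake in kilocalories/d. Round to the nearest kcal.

Harris-Benedict: BMR = 66.47 + 13.75(91.5) + 5.003(159) − 6.755(18) = 1998.482 kcal/day.
TEE = 1998.482 × 2.025 = 4046.9261 kcal/day.
Required daily deficit = 0.5 × 7700 ÷ 7 = 550 kcal/day.
Target intake = 4046.9261 − 550 = 3496.9261 kcal/day.

3497 kilocalories/d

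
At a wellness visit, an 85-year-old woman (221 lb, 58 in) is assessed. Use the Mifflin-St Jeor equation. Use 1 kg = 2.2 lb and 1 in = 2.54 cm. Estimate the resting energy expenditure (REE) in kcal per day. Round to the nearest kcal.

1339 kcal per day

Convert to metric: weight = 221 ÷ 2.2 = 100.4545 kg; height = 58 × 2.54 = 147.32 cm.
Mifflin-St Jeor (female): BMR = 10(100.4545) + 6.25(147.32) − 5(85) − 161 = 1004.5455 + 920.75 − 425 − 161 = 1339.2955 kcal/day.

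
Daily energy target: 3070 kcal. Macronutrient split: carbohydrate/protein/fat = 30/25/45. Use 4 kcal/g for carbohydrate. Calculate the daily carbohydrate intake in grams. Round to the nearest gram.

Carbohydrate energy = 30% × 3070 = 921 kcal.
At 4 kcal/g: 921 ÷ 4 = 230.25 g.

230 g/day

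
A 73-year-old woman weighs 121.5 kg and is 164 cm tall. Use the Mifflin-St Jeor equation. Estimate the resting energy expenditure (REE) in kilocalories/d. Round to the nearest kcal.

1714 kilocalories/d

Mifflin-St Jeor (female): BMR = 10(121.5) + 6.25(164) − 5(73) − 161 = 1215 + 1025 − 365 − 161 = 1714 kcal/day.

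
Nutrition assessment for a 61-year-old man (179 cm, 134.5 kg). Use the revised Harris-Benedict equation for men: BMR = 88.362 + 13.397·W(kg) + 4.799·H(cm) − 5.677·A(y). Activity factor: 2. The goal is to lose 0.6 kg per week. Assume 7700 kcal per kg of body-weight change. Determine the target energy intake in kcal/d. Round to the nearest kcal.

Harris-Benedict: BMR = 88.362 + 13.397(134.5) + 4.799(179) − 5.677(61) = 2402.9825 kcal/day.
TEE = 2402.9825 × 2 = 4805.965 kcal/day.
Required daily deficit = 0.6 × 7700 ÷ 7 = 660 kcal/day.
Target intake = 4805.965 − 660 = 4145.965 kcal/day.

4146 kcal/d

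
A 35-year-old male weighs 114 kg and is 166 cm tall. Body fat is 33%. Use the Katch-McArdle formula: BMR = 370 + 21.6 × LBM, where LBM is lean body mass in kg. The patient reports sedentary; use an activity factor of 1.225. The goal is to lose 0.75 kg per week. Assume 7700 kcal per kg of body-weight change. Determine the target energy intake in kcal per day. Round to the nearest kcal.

LBM = 114 × (1 − 0.33) = 76.38 kg. Katch-McArdle: BMR = 370 + 21.6 × 76.38 = 2019.808 kcal/day.
TEE = 2019.808 × 1.225 = 2474.2648 kcal/day.
Required daily deficit = 0.75 × 7700 ÷ 7 = 825 kcal/day.
Target intake = 2474.2648 − 825 = 1649.2648 kcal/day.

1649 kcal per day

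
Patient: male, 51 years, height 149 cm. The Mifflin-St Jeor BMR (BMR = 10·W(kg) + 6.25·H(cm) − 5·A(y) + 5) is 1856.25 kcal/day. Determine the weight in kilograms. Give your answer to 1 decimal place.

1856.25 = 10·W + 6.25(149) − 5(51) + 5
10·W = 1856.25 − 681.25 = 1175, so W = 117.5 kg.

117.5 kg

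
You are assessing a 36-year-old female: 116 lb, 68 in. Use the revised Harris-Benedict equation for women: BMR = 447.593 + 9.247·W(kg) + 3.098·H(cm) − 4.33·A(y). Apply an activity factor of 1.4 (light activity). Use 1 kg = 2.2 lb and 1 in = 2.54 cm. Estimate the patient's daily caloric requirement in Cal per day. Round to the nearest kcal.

Convert to metric: weight = 116 ÷ 2.2 = 52.7273 kg; height = 68 × 2.54 = 172.72 cm.
Harris-Benedict: BMR = 447.593 + 9.247(52.7273) + 3.098(172.72) − 4.33(36) = 1314.3687 kcal/day.
TEE = BMR × activity factor = 1314.3687 × 1.4 = 1840.1161 kcal/day.

1840 Cal per day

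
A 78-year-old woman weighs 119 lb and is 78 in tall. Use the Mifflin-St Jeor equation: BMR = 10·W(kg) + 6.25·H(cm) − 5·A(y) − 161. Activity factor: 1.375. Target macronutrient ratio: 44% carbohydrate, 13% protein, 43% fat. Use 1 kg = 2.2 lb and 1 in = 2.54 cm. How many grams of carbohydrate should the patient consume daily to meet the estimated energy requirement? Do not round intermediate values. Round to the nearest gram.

186 g/day

Convert to metric: weight = 119 ÷ 2.2 = 54.0909 kg; height = 78 × 2.54 = 198.12 cm.
Mifflin-St Jeor (female): BMR = 10(54.0909) + 6.25(198.12) − 5(78) − 161 = 540.9091 + 1238.25 − 390 − 161 = 1228.1591 kcal/day.
TEE = 1228.1591 × 1.375 = 1688.7188 kcal/day.
Carbohydrate energy = 44% × 1688.7188 = 743.0363 kcal.
Carbohydrate = 743.0363 ÷ 4 kcal/g = 185.7591 g.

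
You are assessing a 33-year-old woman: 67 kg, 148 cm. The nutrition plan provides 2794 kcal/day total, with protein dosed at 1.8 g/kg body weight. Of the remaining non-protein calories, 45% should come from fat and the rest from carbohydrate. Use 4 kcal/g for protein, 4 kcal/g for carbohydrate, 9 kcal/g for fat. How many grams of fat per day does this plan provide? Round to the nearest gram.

116 g/day

Protein = 1.8 × 67 = 120.6 g → 120.6 × 4 = 482.4 kcal.
Non-protein calories = 2794 − 482.4 = 2311.6 kcal.
Fat: 45% × 2311.6 = 1040.22 kcal; carbohydrate: 1271.38 kcal.
Fat: 1040.22 kcal ÷ 9 kcal/g = 115.58 g.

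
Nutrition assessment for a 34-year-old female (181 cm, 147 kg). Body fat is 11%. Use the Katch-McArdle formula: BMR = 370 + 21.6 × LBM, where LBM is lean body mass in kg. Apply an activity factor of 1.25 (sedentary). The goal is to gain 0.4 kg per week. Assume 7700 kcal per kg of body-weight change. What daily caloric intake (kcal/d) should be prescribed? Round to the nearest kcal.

4435 kcal/d

LBM = 147 × (1 − 0.11) = 130.83 kg. Katch-McArdle: BMR = 370 + 21.6 × 130.83 = 3195.928 kcal/day.
TEE = 3195.928 × 1.25 = 3994.91 kcal/day.
Required daily surplus = 0.4 × 7700 ÷ 7 = 440 kcal/day.
Target intake = 3994.91 + 440 = 4434.91 kcal/day.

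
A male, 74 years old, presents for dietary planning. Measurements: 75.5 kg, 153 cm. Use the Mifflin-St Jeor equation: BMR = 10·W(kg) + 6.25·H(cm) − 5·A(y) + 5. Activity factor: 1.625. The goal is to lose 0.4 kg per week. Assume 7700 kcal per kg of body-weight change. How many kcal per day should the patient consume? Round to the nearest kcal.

Mifflin-St Jeor (male): BMR = 10(75.5) + 6.25(153) − 5(74) + 5 = 755 + 956.25 − 370 + 5 = 1346.25 kcal/day.
TEE = 1346.25 × 1.625 = 2187.6563 kcal/day.
Required daily deficit = 0.4 × 7700 ÷ 7 = 440 kcal/day.
Target intake = 2187.6563 − 440 = 1747.6563 kcal/day.

1748 kcal per day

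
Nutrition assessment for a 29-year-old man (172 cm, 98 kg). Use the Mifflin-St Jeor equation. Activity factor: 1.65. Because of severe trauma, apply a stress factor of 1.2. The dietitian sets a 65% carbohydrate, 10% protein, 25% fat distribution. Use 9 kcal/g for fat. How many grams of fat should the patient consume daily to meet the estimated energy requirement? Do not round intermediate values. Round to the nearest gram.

105 g/day

Mifflin-St Jeor (male): BMR = 10(98) + 6.25(172) − 5(29) + 5 = 980 + 1075 − 145 + 5 = 1915 kcal/day.
TEE = 1915 × 1.65 = 3159.75 kcal/day.
With stress factor 1.2: 3159.75 × 1.2 = 3791.7 kcal/day.
Fat energy = 25% × 3791.7 = 947.925 kcal.
Fat = 947.925 ÷ 9 kcal/g = 105.325 g.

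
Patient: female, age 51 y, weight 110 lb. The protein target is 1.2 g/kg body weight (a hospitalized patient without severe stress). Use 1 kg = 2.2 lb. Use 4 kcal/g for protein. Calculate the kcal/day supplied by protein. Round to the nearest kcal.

Weight in kg = 110 ÷ 2.2 = 50 kg.
Protein = 1.2 g/kg × 50 kg = 60 g/day.
Protein energy = 60 g × 4 kcal/g = 240 kcal/day.

240 kcal/day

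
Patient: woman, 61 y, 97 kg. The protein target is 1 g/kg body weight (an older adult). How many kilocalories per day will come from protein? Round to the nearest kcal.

Protein = 1 g/kg × 97 kg = 97 g/day.
Protein energy = 97 g × 4 kcal/g = 388 kcal/day.

388 kcal/day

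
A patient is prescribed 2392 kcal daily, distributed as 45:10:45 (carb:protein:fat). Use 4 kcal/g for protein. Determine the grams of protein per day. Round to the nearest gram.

Protein energy = 10% × 2392 = 239.2 kcal.
At 4 kcal/g: 239.2 ÷ 4 = 59.8 g.

60 g/day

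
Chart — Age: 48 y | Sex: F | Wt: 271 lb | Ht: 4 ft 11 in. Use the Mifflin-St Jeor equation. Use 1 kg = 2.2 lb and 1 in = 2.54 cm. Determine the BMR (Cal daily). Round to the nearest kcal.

1767 Cal daily

Convert to metric: weight = 271 ÷ 2.2 = 123.1818 kg; height = (4×12 + 11) × 2.54 = 59 × 2.54 = 149.86 cm.
Mifflin-St Jeor (female): BMR = 10(123.1818) + 6.25(149.86) − 5(48) − 161 = 1231.8182 + 936.625 − 240 − 161 = 1767.4432 kcal/day.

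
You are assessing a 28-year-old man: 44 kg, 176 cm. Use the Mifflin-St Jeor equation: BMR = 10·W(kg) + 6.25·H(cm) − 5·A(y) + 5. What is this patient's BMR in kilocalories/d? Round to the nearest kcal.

1405 kilocalories/d

Mifflin-St Jeor (male): BMR = 10(44) + 6.25(176) − 5(28) + 5 = 440 + 1100 − 140 + 5 = 1405 kcal/day.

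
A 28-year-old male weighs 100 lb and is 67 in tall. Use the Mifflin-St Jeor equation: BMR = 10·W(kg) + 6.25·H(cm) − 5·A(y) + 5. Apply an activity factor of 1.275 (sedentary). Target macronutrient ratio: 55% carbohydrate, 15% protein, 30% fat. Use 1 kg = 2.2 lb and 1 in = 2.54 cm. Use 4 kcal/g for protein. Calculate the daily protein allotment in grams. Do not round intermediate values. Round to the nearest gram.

66 g/day

Convert to metric: weight = 100 ÷ 2.2 = 45.4545 kg; height = 67 × 2.54 = 170.18 cm.
Mifflin-St Jeor (male): BMR = 10(45.4545) + 6.25(170.18) − 5(28) + 5 = 454.5455 + 1063.625 − 140 + 5 = 1383.1705 kcal/day.
TEE = 1383.1705 × 1.275 = 1763.5423 kcal/day.
Protein energy = 15% × 1763.5423 = 264.5313 kcal.
Protein = 264.5313 ÷ 4 kcal/g = 66.1328 g.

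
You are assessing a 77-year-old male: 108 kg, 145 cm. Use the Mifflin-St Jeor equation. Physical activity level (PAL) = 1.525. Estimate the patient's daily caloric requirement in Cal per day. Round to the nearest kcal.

2450 Cal per day

Mifflin-St Jeor (male): BMR = 10(108) + 6.25(145) − 5(77) + 5 = 1080 + 906.25 − 385 + 5 = 1606.25 kcal/day.
TEE = BMR × activity factor = 1606.25 × 1.525 = 2449.5313 kcal/day.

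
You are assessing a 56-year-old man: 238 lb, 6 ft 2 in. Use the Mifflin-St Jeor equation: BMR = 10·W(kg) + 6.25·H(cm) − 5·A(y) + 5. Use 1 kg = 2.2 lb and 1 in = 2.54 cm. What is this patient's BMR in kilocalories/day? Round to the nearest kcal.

1982 kilocalories/day

Convert to metric: weight = 238 ÷ 2.2 = 108.1818 kg; height = (6×12 + 2) × 2.54 = 74 × 2.54 = 187.96 cm.
Mifflin-St Jeor (male): BMR = 10(108.1818) + 6.25(187.96) − 5(56) + 5 = 1081.8182 + 1174.75 − 280 + 5 = 1981.5682 kcal/day.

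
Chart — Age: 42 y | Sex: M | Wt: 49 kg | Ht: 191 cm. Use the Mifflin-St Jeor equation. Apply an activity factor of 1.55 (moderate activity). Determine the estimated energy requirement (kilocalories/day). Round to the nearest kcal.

2292 kilocalories/day

Mifflin-St Jeor (male): BMR = 10(49) + 6.25(191) − 5(42) + 5 = 490 + 1193.75 − 210 + 5 = 1478.75 kcal/day.
TEE = BMR × activity factor = 1478.75 × 1.55 = 2292.0625 kcal/day.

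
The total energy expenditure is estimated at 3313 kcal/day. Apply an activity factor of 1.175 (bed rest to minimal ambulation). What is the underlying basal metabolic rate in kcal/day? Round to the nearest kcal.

2820 kcal/day

BMR = TEE ÷ activity factor = 3313 ÷ 1.175 = 2819.5745 kcal/day.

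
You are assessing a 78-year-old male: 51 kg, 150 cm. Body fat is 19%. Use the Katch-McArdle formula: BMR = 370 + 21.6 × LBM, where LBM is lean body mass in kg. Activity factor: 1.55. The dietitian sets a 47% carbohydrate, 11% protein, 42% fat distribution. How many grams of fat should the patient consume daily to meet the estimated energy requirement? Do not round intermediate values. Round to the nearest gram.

91 g/day

LBM = 51 × (1 − 0.19) = 41.31 kg. Katch-McArdle: BMR = 370 + 21.6 × 41.31 = 1262.296 kcal/day.
TEE = 1262.296 × 1.55 = 1956.5588 kcal/day.
Fat energy = 42% × 1956.5588 = 821.7547 kcal.
Fat = 821.7547 ÷ 9 kcal/g = 91.3061 g.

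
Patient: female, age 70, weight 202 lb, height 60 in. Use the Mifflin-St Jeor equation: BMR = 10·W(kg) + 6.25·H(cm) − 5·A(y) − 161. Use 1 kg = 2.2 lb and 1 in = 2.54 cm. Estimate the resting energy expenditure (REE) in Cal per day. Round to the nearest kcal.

1360 Cal per day

Convert to metric: weight = 202 ÷ 2.2 = 91.8182 kg; height = 60 × 2.54 = 152.4 cm.
Mifflin-St Jeor (female): BMR = 10(91.8182) + 6.25(152.4) − 5(70) − 161 = 918.1818 + 952.5 − 350 − 161 = 1359.6818 kcal/day.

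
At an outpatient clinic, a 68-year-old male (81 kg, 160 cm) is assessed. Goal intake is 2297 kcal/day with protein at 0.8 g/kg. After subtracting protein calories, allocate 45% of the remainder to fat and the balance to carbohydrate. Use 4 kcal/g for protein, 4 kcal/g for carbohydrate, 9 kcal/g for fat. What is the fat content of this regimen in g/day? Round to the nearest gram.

Protein = 0.8 × 81 = 64.8 g → 64.8 × 4 = 259.2 kcal.
Non-protein calories = 2297 − 259.2 = 2037.8 kcal.
Fat: 45% × 2037.8 = 917.01 kcal; carbohydrate: 1120.79 kcal.
Fat: 917.01 kcal ÷ 9 kcal/g = 101.89 g.

102 g/day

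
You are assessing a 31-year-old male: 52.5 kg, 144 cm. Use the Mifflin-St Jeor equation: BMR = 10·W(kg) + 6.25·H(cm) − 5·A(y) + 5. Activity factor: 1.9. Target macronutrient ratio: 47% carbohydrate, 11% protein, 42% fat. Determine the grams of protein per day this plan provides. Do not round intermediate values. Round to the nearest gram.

Mifflin-St Jeor (male): BMR = 10(52.5) + 6.25(144) − 5(31) + 5 = 525 + 900 − 155 + 5 = 1275 kcal/day.
TEE = 1275 × 1.9 = 2422.5 kcal/day.
Protein energy = 11% × 2422.5 = 266.475 kcal.
Protein = 266.475 ÷ 4 kcal/g = 66.6188 g.

67 g/day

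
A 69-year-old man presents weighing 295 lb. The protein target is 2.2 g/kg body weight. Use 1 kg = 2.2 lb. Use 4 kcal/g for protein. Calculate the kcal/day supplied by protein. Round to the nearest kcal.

Weight in kg = 295 ÷ 2.2 = 134.0909 kg.
Protein = 2.2 g/kg × 134.0909 kg = 295 g/day.
Protein energy = 295 g × 4 kcal/g = 1180 kcal/day.

1180 kcal/day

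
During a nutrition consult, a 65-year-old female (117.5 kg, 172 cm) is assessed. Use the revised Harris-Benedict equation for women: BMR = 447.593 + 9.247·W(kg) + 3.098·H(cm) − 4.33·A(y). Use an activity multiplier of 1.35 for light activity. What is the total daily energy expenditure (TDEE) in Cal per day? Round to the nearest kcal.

2410 Cal per day

Harris-Benedict: BMR = 447.593 + 9.247(117.5) + 3.098(172) − 4.33(65) = 1785.5215 kcal/day.
TEE = BMR × activity factor = 1785.5215 × 1.35 = 2410.454 kcal/day.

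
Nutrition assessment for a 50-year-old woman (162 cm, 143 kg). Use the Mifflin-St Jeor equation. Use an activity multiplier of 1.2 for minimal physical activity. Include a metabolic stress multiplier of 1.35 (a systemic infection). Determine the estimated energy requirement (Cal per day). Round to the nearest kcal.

Mifflin-St Jeor (female): BMR = 10(143) + 6.25(162) − 5(50) − 161 = 1430 + 1012.5 − 250 − 161 = 2031.5 kcal/day.
TEE = BMR × activity factor = 2031.5 × 1.2 = 2437.8 kcal/day.
Apply stress factor: 2437.8 × 1.35 = 3291.03 kcal/day.

3291 Cal per day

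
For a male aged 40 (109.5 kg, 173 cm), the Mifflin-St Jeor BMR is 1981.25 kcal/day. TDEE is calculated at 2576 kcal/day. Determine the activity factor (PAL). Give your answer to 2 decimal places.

Activity factor = TEE ÷ BMR = 2576 ÷ 1981.25 = 1.3.

1.30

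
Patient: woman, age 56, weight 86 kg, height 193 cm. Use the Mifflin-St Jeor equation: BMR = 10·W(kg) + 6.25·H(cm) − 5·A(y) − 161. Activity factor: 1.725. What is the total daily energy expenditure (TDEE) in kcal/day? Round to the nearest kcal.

2804 kcal/day

Mifflin-St Jeor (female): BMR = 10(86) + 6.25(193) − 5(56) − 161 = 860 + 1206.25 − 280 − 161 = 1625.25 kcal/day.
TEE = BMR × activity factor = 1625.25 × 1.725 = 2803.5563 kcal/day.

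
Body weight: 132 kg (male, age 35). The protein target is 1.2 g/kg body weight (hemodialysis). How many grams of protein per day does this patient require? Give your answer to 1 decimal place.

158.4 g/day

Protein = 1.2 g/kg × 132 kg = 158.4 g/day.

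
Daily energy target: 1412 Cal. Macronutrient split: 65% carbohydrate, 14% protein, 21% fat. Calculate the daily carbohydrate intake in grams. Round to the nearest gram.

Carbohydrate energy = 65% × 1412 = 917.8 kcal.
At 4 kcal/g: 917.8 ÷ 4 = 229.45 g.

229 g/day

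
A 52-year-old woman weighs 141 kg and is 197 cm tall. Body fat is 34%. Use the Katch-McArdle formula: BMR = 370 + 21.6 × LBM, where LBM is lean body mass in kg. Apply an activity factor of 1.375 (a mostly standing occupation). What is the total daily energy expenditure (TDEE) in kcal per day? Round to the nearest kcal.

3273 kcal per day

LBM = 141 × (1 − 0.34) = 93.06 kg. Katch-McArdle: BMR = 370 + 21.6 × 93.06 = 2380.096 kcal/day.
TEE = BMR × activity factor = 2380.096 × 1.375 = 3272.632 kcal/day.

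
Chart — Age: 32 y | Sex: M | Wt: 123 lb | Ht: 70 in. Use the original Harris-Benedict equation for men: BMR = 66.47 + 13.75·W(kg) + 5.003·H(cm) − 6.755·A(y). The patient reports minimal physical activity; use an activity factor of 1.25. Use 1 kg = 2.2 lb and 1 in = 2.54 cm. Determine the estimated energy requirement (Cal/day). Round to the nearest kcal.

Convert to metric: weight = 123 ÷ 2.2 = 55.9091 kg; height = 70 × 2.54 = 177.8 cm.
Harris-Benedict: BMR = 66.47 + 13.75(55.9091) + 5.003(177.8) − 6.755(32) = 1508.5934 kcal/day.
TEE = BMR × activity factor = 1508.5934 × 1.25 = 1885.7418 kcal/day.

1886 Cal/day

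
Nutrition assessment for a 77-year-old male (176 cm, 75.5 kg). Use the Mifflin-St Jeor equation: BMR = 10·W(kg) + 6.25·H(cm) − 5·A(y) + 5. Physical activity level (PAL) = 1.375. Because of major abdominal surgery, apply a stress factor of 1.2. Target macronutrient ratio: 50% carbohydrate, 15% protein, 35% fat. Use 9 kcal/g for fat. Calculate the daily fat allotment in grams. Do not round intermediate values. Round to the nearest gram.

95 g/day

Mifflin-St Jeor (male): BMR = 10(75.5) + 6.25(176) − 5(77) + 5 = 755 + 1100 − 385 + 5 = 1475 kcal/day.
TEE = 1475 × 1.375 = 2028.125 kcal/day.
With stress factor 1.2: 2028.125 × 1.2 = 2433.75 kcal/day.
Fat energy = 35% × 2433.75 = 851.8125 kcal.
Fat = 851.8125 ÷ 9 kcal/g = 94.6458 g.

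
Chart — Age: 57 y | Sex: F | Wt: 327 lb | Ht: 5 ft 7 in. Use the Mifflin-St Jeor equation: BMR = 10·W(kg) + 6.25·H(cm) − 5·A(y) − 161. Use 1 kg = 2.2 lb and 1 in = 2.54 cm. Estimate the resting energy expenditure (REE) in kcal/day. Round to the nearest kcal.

2104 kcal/day

Convert to metric: weight = 327 ÷ 2.2 = 148.6364 kg; height = (5×12 + 7) × 2.54 = 67 × 2.54 = 170.18 cm.
Mifflin-St Jeor (female): BMR = 10(148.6364) + 6.25(170.18) − 5(57) − 161 = 1486.3636 + 1063.625 − 285 − 161 = 2103.9886 kcal/day.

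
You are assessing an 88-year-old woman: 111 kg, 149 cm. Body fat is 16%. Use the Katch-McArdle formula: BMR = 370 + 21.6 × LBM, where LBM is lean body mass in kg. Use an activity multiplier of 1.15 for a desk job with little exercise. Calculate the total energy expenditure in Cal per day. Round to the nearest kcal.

LBM = 111 × (1 − 0.16) = 93.24 kg. Katch-McArdle: BMR = 370 + 21.6 × 93.24 = 2383.984 kcal/day.
TEE = BMR × activity factor = 2383.984 × 1.15 = 2741.5816 kcal/day.

2742 Cal per day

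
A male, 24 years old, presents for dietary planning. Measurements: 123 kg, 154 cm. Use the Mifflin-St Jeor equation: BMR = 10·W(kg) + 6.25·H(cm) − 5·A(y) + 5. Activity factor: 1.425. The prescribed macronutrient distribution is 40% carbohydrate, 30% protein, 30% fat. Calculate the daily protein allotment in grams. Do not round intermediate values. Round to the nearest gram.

222 g/day

Mifflin-St Jeor (male): BMR = 10(123) + 6.25(154) − 5(24) + 5 = 1230 + 962.5 − 120 + 5 = 2077.5 kcal/day.
TEE = 2077.5 × 1.425 = 2960.4375 kcal/day.
Protein energy = 30% × 2960.4375 = 888.1313 kcal.
Protein = 888.1313 ÷ 4 kcal/g = 222.0328 g.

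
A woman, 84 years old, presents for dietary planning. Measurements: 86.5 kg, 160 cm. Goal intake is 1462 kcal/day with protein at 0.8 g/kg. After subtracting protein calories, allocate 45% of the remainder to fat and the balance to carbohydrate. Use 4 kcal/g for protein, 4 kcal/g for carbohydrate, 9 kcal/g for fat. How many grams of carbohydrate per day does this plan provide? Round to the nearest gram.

163 g/day

Protein = 0.8 × 86.5 = 69.2 g → 69.2 × 4 = 276.8 kcal.
Non-protein calories = 1462 − 276.8 = 1185.2 kcal.
Fat: 45% × 1185.2 = 533.34 kcal; carbohydrate: 651.86 kcal.
Carbohydrate: 651.86 kcal ÷ 4 kcal/g = 162.965 g.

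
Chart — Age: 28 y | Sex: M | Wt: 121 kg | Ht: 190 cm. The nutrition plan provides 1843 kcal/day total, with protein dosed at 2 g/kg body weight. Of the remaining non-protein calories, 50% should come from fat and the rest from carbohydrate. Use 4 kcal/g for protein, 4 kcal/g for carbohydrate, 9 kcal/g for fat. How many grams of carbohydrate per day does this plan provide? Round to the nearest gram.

Protein = 2 × 121 = 242 g → 242 × 4 = 968 kcal.
Non-protein calories = 1843 − 968 = 875 kcal.
Fat: 50% × 875 = 437.5 kcal; carbohydrate: 437.5 kcal.
Carbohydrate: 437.5 kcal ÷ 4 kcal/g = 109.375 g.

109 g/day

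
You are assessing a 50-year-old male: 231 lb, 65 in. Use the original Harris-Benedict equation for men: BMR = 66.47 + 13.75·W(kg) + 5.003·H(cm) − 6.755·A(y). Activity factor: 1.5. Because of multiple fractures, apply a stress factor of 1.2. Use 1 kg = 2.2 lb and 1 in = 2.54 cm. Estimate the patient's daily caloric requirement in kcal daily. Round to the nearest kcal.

3597 kcal daily

Convert to metric: weight = 231 ÷ 2.2 = 105 kg; height = 65 × 2.54 = 165.1 cm.
Harris-Benedict: BMR = 66.47 + 13.75(105) + 5.003(165.1) − 6.755(50) = 1998.4653 kcal/day.
TEE = BMR × activity factor = 1998.4653 × 1.5 = 2997.698 kcal/day.
Apply stress factor: 2997.698 × 1.2 = 3597.2375 kcal/day.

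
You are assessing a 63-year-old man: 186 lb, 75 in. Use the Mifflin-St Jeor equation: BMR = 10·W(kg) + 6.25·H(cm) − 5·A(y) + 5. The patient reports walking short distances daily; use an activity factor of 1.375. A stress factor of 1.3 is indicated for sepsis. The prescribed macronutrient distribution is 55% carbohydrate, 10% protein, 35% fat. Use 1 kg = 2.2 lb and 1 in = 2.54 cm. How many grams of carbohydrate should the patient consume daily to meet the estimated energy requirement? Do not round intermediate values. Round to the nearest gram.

Convert to metric: weight = 186 ÷ 2.2 = 84.5455 kg; height = 75 × 2.54 = 190.5 cm.
Mifflin-St Jeor (male): BMR = 10(84.5455) + 6.25(190.5) − 5(63) + 5 = 845.4545 + 1190.625 − 315 + 5 = 1726.0795 kcal/day.
TEE = 1726.0795 × 1.375 = 2373.3594 kcal/day.
With stress factor 1.3: 2373.3594 × 1.3 = 3085.3672 kcal/day.
Carbohydrate energy = 55% × 3085.3672 = 1696.952 kcal.
Carbohydrate = 1696.952 ÷ 4 kcal/g = 424.238 g.

424 g/day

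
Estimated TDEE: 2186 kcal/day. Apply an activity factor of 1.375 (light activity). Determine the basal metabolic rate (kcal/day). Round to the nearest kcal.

1590 kcal/day

BMR = TEE ÷ activity factor = 2186 ÷ 1.375 = 1589.8182 kcal/day.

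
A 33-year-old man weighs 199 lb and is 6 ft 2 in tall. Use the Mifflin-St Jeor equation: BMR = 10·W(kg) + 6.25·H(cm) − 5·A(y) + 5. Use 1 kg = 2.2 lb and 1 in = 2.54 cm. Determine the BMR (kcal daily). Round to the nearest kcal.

1919 kcal daily

Convert to metric: weight = 199 ÷ 2.2 = 90.4545 kg; height = (6×12 + 2) × 2.54 = 74 × 2.54 = 187.96 cm.
Mifflin-St Jeor (male): BMR = 10(90.4545) + 6.25(187.96) − 5(33) + 5 = 904.5455 + 1174.75 − 165 + 5 = 1919.2955 kcal/day.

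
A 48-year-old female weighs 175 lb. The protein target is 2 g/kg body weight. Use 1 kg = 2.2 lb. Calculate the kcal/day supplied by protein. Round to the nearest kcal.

Weight in kg = 175 ÷ 2.2 = 79.5455 kg.
Protein = 2 g/kg × 79.5455 kg = 159.0909 g/day.
Protein energy = 159.0909 g × 4 kcal/g = 636.3636 kcal/day.

636 kcal/day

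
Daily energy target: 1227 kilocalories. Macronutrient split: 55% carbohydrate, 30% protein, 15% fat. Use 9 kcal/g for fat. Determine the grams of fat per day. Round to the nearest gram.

Fat energy = 15% × 1227 = 184.05 kcal.
At 9 kcal/g: 184.05 ÷ 9 = 20.45 g.

20 g/day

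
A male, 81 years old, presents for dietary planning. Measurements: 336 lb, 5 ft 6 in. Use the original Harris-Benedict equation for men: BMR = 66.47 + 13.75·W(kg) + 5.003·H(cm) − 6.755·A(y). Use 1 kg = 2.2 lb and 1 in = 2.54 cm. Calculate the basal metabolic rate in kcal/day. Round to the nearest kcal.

Convert to metric: weight = 336 ÷ 2.2 = 152.7273 kg; height = (5×12 + 6) × 2.54 = 66 × 2.54 = 167.64 cm.
Harris-Benedict: BMR = 66.47 + 13.75(152.7273) + 5.003(167.64) − 6.755(81) = 2458.0179 kcal/day.

2458 kcal/day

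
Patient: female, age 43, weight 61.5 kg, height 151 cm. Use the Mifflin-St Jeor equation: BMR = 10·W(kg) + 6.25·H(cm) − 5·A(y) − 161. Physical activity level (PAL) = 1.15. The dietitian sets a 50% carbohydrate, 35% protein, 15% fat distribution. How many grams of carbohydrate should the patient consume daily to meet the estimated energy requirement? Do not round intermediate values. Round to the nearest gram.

170 g/day

Mifflin-St Jeor (female): BMR = 10(61.5) + 6.25(151) − 5(43) − 161 = 615 + 943.75 − 215 − 161 = 1182.75 kcal/day.
TEE = 1182.75 × 1.15 = 1360.1625 kcal/day.
Carbohydrate energy = 50% × 1360.1625 = 680.0813 kcal.
Carbohydrate = 680.0813 ÷ 4 kcal/g = 170.0203 g.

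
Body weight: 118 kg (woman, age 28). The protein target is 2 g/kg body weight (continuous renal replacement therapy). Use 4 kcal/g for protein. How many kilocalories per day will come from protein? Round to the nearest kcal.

Protein = 2 g/kg × 118 kg = 236 g/day.
Protein energy = 236 g × 4 kcal/g = 944 kcal/day.

944 kcal/day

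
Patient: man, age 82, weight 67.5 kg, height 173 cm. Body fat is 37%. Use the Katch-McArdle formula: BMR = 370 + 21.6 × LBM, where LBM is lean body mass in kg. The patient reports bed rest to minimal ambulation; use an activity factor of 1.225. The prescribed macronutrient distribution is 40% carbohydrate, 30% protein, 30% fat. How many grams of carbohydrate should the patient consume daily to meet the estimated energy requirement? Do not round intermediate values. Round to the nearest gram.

LBM = 67.5 × (1 − 0.37) = 42.525 kg. Katch-McArdle: BMR = 370 + 21.6 × 42.525 = 1288.54 kcal/day.
TEE = 1288.54 × 1.225 = 1578.4615 kcal/day.
Carbohydrate energy = 40% × 1578.4615 = 631.3846 kcal.
Carbohydrate = 631.3846 ÷ 4 kcal/g = 157.8462 g.

158 g/day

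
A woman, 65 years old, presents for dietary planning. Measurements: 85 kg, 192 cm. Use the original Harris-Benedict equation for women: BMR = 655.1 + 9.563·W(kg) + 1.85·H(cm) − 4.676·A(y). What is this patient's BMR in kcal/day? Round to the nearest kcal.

1519 kcal/day

Harris-Benedict: BMR = 655.1 + 9.563(85) + 1.85(192) − 4.676(65) = 1519.215 kcal/day.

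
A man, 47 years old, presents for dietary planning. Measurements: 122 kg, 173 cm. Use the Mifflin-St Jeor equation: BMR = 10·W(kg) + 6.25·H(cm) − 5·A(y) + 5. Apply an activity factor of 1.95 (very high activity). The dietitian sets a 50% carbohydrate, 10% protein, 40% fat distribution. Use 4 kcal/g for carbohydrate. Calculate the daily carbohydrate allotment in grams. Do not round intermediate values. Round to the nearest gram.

Mifflin-St Jeor (male): BMR = 10(122) + 6.25(173) − 5(47) + 5 = 1220 + 1081.25 − 235 + 5 = 2071.25 kcal/day.
TEE = 2071.25 × 1.95 = 4038.9375 kcal/day.
Carbohydrate energy = 50% × 4038.9375 = 2019.4688 kcal.
Carbohydrate = 2019.4688 ÷ 4 kcal/g = 504.8672 g.

505 g/day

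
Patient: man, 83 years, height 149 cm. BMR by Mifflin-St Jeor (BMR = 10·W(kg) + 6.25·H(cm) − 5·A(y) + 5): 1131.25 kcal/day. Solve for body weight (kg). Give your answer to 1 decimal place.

1131.25 = 10·W + 6.25(149) − 5(83) + 5
10·W = 1131.25 − 521.25 = 610, so W = 61 kg.

61.0 kg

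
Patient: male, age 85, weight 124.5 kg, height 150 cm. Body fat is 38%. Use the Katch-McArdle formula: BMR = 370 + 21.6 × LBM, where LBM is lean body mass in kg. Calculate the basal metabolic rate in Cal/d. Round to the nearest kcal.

2037 Cal/d

LBM = 124.5 × (1 − 0.38) = 77.19 kg. Katch-McArdle: BMR = 370 + 21.6 × 77.19 = 2037.304 kcal/day.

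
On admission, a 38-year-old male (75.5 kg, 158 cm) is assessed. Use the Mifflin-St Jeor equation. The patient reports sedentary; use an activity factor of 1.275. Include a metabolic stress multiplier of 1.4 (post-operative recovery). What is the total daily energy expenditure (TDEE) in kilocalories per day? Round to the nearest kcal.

2780 kilocalories per day

Mifflin-St Jeor (male): BMR = 10(75.5) + 6.25(158) − 5(38) + 5 = 755 + 987.5 − 190 + 5 = 1557.5 kcal/day.
TEE = BMR × activity factor = 1557.5 × 1.275 = 1985.8125 kcal/day.
Apply stress factor: 1985.8125 × 1.4 = 2780.1375 kcal/day.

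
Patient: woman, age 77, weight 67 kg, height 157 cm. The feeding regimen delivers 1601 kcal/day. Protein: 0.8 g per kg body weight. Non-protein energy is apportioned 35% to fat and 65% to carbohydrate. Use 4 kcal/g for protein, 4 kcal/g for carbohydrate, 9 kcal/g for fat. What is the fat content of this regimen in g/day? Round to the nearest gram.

54 g/day

Protein = 0.8 × 67 = 53.6 g → 53.6 × 4 = 214.4 kcal.
Non-protein calories = 1601 − 214.4 = 1386.6 kcal.
Fat: 35% × 1386.6 = 485.31 kcal; carbohydrate: 901.29 kcal.
Fat: 485.31 kcal ÷ 9 kcal/g = 53.9233 g.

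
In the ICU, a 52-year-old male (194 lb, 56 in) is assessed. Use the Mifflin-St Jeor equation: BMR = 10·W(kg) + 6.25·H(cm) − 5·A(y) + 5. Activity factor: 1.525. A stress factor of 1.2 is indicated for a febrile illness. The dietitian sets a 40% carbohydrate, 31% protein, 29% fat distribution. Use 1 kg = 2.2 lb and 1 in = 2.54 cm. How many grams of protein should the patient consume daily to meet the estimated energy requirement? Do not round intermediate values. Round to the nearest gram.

Convert to metric: weight = 194 ÷ 2.2 = 88.1818 kg; height = 56 × 2.54 = 142.24 cm.
Mifflin-St Jeor (male): BMR = 10(88.1818) + 6.25(142.24) − 5(52) + 5 = 881.8182 + 889 − 260 + 5 = 1515.8182 kcal/day.
TEE = 1515.8182 × 1.525 = 2311.6227 kcal/day.
With stress factor 1.2: 2311.6227 × 1.2 = 2773.9473 kcal/day.
Protein energy = 31% × 2773.9473 = 859.9237 kcal.
Protein = 859.9237 ÷ 4 kcal/g = 214.9809 g.

215 g/day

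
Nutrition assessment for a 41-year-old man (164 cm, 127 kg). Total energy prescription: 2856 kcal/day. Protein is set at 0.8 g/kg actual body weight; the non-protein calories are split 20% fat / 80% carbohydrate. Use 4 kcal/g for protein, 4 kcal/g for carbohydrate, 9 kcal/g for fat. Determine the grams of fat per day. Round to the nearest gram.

Protein = 0.8 × 127 = 101.6 g → 101.6 × 4 = 406.4 kcal.
Non-protein calories = 2856 − 406.4 = 2449.6 kcal.
Fat: 20% × 2449.6 = 489.92 kcal; carbohydrate: 1959.68 kcal.
Fat: 489.92 kcal ÷ 9 kcal/g = 54.4356 g.

54 g/day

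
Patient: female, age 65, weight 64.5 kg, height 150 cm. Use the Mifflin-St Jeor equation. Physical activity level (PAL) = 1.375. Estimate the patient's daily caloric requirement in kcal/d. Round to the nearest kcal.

Mifflin-St Jeor (female): BMR = 10(64.5) + 6.25(150) − 5(65) − 161 = 645 + 937.5 − 325 − 161 = 1096.5 kcal/day.
TEE = BMR × activity factor = 1096.5 × 1.375 = 1507.6875 kcal/day.

1508 kcal/d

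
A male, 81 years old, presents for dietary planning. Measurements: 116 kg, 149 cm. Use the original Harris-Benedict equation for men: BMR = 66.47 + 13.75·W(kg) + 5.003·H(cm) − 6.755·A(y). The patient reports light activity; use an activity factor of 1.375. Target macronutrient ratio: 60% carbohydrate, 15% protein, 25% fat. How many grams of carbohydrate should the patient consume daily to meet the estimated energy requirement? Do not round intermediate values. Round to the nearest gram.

384 g/day

Harris-Benedict: BMR = 66.47 + 13.75(116) + 5.003(149) − 6.755(81) = 1859.762 kcal/day.
TEE = 1859.762 × 1.375 = 2557.1728 kcal/day.
Carbohydrate energy = 60% × 2557.1728 = 1534.3037 kcal.
Carbohydrate = 1534.3037 ÷ 4 kcal/g = 383.5759 g.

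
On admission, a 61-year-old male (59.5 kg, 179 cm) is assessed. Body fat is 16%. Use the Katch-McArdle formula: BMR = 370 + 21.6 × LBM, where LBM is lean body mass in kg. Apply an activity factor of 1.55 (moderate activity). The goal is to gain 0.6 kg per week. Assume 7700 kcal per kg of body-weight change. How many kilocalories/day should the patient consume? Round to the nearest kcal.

LBM = 59.5 × (1 − 0.16) = 49.98 kg. Katch-McArdle: BMR = 370 + 21.6 × 49.98 = 1449.568 kcal/day.
TEE = 1449.568 × 1.55 = 2246.8304 kcal/day.
Required daily surplus = 0.6 × 7700 ÷ 7 = 660 kcal/day.
Target intake = 2246.8304 + 660 = 2906.8304 kcal/day.

2907 kilocalories/day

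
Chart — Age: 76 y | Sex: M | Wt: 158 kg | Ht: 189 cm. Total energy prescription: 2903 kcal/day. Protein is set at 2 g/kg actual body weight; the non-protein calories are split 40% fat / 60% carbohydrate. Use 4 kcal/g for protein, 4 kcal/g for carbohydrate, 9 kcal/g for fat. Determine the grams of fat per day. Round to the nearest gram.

73 g/day

Protein = 2 × 158 = 316 g → 316 × 4 = 1264 kcal.
Non-protein calories = 2903 − 1264 = 1639 kcal.
Fat: 40% × 1639 = 655.6 kcal; carbohydrate: 983.4 kcal.
Fat: 655.6 kcal ÷ 9 kcal/g = 72.8444 g.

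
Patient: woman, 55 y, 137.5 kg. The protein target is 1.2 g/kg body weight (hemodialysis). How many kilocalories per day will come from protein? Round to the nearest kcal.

660 kcal/day

Protein = 1.2 g/kg × 137.5 kg = 165 g/day.
Protein energy = 165 g × 4 kcal/g = 660 kcal/day.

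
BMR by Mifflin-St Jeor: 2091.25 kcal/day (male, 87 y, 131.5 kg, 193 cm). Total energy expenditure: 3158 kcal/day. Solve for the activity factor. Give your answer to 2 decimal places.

Activity factor = TEE ÷ BMR = 3158 ÷ 2091.25 = 1.51.

1.51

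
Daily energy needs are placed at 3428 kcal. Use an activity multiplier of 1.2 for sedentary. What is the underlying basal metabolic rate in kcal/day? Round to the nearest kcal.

2857 kcal/day

BMR = TEE ÷ activity factor = 3428 ÷ 1.2 = 2856.6667 kcal/day.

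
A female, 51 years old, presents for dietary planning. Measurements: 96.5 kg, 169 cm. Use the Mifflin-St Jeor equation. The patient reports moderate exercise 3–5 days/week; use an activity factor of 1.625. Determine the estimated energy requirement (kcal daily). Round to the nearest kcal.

Mifflin-St Jeor (female): BMR = 10(96.5) + 6.25(169) − 5(51) − 161 = 965 + 1056.25 − 255 − 161 = 1605.25 kcal/day.
TEE = BMR × activity factor = 1605.25 × 1.625 = 2608.5313 kcal/day.

2609 kcal daily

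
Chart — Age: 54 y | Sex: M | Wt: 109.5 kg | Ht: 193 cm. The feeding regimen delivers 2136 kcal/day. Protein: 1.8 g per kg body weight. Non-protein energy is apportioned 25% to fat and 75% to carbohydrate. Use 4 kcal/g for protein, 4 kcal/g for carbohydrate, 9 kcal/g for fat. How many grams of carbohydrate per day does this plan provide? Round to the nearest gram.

Protein = 1.8 × 109.5 = 197.1 g → 197.1 × 4 = 788.4 kcal.
Non-protein calories = 2136 − 788.4 = 1347.6 kcal.
Fat: 25% × 1347.6 = 336.9 kcal; carbohydrate: 1010.7 kcal.
Carbohydrate: 1010.7 kcal ÷ 4 kcal/g = 252.675 g.

253 g/day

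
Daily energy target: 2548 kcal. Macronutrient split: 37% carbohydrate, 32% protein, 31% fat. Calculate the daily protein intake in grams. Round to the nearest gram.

Protein energy = 32% × 2548 = 815.36 kcal.
At 4 kcal/g: 815.36 ÷ 4 = 203.84 g.

204 g/day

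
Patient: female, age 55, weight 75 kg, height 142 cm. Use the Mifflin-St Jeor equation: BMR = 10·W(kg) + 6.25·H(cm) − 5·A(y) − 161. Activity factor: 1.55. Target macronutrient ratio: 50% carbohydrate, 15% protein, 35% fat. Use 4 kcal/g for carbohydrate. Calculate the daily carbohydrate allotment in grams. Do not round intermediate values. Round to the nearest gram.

Mifflin-St Jeor (female): BMR = 10(75) + 6.25(142) − 5(55) − 161 = 750 + 887.5 − 275 − 161 = 1201.5 kcal/day.
TEE = 1201.5 × 1.55 = 1862.325 kcal/day.
Carbohydrate energy = 50% × 1862.325 = 931.1625 kcal.
Carbohydrate = 931.1625 ÷ 4 kcal/g = 232.7906 g.

233 g/day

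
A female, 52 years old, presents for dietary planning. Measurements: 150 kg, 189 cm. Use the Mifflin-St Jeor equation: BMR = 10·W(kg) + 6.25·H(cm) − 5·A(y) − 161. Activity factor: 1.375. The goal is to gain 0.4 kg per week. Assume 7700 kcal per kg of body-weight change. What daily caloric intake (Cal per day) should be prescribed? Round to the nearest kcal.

3548 Cal per day

Mifflin-St Jeor (female): BMR = 10(150) + 6.25(189) − 5(52) − 161 = 1500 + 1181.25 − 260 − 161 = 2260.25 kcal/day.
TEE = 2260.25 × 1.375 = 3107.8438 kcal/day.
Required daily surplus = 0.4 × 7700 ÷ 7 = 440 kcal/day.
Target intake = 3107.8438 + 440 = 3547.8438 kcal/day.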